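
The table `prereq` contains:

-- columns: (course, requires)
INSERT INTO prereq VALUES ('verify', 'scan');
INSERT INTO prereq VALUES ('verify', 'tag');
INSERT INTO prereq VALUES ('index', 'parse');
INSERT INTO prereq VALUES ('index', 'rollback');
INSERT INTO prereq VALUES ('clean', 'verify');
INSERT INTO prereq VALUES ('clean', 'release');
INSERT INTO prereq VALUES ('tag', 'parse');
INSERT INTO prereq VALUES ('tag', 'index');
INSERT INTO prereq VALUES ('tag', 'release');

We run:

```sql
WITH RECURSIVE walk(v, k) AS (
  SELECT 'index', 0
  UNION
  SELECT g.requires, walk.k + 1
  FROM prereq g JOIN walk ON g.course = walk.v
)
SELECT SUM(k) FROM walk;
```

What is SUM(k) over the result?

2

Base: (index, k=0).
Iteration 1: edges from {index} -> (parse, k=1), (rollback, k=1).
Iteration 2: no outgoing edges from {parse,rollback}; recursion stops.
SUM(k) = 0 + 1 + 1 = 2.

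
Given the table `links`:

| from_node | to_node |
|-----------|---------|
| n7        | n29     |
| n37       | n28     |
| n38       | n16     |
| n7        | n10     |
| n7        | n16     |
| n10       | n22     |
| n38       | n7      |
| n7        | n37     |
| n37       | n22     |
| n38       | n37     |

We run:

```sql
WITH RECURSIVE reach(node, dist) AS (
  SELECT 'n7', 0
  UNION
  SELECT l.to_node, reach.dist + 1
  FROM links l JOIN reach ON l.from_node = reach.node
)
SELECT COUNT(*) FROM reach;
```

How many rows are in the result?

Base: (n7, dist=0).
Iteration 1: edges from {n7} -> (n10, dist=1), (n16, dist=1), (n29, dist=1), (n37, dist=1).
Iteration 2: edges from {n10,n16,n29,n37} -> (n22, dist=2), (n28, dist=2). [UNION drops 1 duplicate row(s)]
Iteration 3: no outgoing edges from {n22,n28}; recursion stops.
Total rows emitted: 7.

7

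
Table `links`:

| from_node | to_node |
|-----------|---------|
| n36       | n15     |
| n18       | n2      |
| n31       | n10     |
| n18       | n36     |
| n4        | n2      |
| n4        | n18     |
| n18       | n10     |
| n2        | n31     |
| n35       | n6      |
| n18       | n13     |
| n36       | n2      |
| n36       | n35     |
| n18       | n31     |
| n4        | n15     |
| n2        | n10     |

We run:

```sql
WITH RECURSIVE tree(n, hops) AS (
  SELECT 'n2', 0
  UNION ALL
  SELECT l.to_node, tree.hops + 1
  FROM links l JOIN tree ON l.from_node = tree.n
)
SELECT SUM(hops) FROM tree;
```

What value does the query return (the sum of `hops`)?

4

Base: (n2, hops=0).
Iteration 1: edges from {n2} -> (n10, hops=1), (n31, hops=1).
Iteration 2: edges from {n10,n31} -> (n10, hops=2).
Iteration 3: no outgoing edges from {n10}; recursion stops.
SUM(hops) = 0 + 1 + 1 + 2 = 4.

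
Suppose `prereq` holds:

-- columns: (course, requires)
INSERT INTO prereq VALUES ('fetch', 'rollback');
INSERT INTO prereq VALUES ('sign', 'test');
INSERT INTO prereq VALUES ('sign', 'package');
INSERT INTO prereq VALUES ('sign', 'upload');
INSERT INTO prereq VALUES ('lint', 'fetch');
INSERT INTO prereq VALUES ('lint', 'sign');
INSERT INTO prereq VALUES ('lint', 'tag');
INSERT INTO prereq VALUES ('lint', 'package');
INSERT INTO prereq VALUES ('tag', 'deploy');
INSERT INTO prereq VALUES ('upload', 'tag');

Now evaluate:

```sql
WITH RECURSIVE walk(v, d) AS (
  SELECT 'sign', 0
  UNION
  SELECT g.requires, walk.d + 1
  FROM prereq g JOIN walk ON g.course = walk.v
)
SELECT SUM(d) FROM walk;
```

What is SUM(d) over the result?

8

Base: (sign, d=0).
Iteration 1: edges from {sign} -> (package, d=1), (test, d=1), (upload, d=1).
Iteration 2: edges from {package,test,upload} -> (tag, d=2).
Iteration 3: edges from {tag} -> (deploy, d=3).
Iteration 4: no outgoing edges from {deploy}; recursion stops.
SUM(d) = 0 + 1 + 1 + 1 + 2 + 3 = 8.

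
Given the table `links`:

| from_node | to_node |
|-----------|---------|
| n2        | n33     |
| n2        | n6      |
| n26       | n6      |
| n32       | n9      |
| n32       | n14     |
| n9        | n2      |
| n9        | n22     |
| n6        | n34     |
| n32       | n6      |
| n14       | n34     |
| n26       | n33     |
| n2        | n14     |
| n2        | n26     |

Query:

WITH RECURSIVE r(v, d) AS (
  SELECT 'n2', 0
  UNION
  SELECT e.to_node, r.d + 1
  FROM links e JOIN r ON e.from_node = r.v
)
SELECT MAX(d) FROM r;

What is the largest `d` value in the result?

Base: (n2, d=0).
Iteration 1: edges from {n2} -> (n14, d=1), (n26, d=1), (n33, d=1), (n6, d=1).
Iteration 2: edges from {n14,n26,n33,n6} -> (n33, d=2), (n34, d=2), (n6, d=2). [UNION drops 1 duplicate row(s)]
Iteration 3: edges from {n33,n34,n6} -> (n34, d=3).
Iteration 4: no outgoing edges from {n34}; recursion stops.
d values: 0, 1, 1, 1, 1, 2, 2, 2, 3; the maximum is 3.

3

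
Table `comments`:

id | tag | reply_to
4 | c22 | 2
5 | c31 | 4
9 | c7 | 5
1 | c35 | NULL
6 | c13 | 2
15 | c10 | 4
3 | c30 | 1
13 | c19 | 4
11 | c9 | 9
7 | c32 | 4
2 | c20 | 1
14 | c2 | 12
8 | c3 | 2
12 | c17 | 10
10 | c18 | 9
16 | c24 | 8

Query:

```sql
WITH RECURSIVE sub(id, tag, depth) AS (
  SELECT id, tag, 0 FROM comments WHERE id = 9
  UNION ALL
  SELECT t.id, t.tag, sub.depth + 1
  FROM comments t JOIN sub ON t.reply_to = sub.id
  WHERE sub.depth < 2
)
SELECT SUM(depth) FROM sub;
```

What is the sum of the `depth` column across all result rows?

4

Base: id=9 (c7) at depth 0.
Iteration 1: rows with reply_to in {9} -> c18 (id 10, depth 1), c9 (id 11, depth 1).
Iteration 2: rows with reply_to in {10,11} -> c17 (id 12, depth 2).
Iteration 3: depth < 2 fails for all current rows; recursion stops.
SUM(depth) = 0 + 1 + 1 + 2 = 4.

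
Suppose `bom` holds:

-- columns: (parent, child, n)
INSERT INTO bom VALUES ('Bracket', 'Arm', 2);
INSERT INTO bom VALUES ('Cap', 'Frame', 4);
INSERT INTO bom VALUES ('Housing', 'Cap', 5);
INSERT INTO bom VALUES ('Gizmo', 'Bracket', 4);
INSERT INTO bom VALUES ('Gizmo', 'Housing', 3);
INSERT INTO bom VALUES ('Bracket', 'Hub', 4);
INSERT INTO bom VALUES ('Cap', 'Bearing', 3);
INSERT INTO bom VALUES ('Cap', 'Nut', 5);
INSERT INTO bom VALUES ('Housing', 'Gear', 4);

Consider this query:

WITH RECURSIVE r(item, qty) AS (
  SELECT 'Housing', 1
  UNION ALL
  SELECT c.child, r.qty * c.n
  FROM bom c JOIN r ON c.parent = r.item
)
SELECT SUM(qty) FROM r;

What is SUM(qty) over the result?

Base: (Housing, qty=1).
Iteration 1: components of {Housing} -> Cap = 1*5 = 5, Gear = 1*4 = 4.
Iteration 2: components of {Cap,Gear} -> Bearing = 5*3 = 15, Frame = 5*4 = 20, Nut = 5*5 = 25.
Iteration 3: no further components; recursion stops.
SUM(qty) = 1 + 4 + 5 + 20 + 15 + 25 = 70.

70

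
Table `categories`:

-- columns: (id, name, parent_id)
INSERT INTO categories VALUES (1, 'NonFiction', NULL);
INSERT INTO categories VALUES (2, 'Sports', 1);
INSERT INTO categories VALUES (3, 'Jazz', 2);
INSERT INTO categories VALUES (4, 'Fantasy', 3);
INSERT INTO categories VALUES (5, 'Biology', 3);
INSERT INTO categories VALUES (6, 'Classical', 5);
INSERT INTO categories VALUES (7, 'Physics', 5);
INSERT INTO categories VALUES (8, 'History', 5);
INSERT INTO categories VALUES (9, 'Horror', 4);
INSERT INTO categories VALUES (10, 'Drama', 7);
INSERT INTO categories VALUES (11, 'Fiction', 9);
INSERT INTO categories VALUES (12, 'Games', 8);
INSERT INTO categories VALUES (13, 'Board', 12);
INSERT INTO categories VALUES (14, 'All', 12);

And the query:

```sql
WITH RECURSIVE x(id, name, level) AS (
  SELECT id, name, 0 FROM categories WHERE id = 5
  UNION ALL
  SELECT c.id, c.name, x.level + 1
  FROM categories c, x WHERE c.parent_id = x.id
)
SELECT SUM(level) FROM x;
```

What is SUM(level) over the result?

Base: id=5 (Biology) at level 0.
Iteration 1: rows with parent_id in {5} -> Classical (id 6, level 1), Physics (id 7, level 1), History (id 8, level 1).
Iteration 2: rows with parent_id in {6,7,8} -> Drama (id 10, level 2), Games (id 12, level 2).
Iteration 3: rows with parent_id in {10,12} -> Board (id 13, level 3), All (id 14, level 3).
Iteration 4: no rows with parent_id in {13,14}; recursion stops.
SUM(level) = 0 + 1 + 1 + 1 + 2 + 2 + 3 + 3 = 13.

13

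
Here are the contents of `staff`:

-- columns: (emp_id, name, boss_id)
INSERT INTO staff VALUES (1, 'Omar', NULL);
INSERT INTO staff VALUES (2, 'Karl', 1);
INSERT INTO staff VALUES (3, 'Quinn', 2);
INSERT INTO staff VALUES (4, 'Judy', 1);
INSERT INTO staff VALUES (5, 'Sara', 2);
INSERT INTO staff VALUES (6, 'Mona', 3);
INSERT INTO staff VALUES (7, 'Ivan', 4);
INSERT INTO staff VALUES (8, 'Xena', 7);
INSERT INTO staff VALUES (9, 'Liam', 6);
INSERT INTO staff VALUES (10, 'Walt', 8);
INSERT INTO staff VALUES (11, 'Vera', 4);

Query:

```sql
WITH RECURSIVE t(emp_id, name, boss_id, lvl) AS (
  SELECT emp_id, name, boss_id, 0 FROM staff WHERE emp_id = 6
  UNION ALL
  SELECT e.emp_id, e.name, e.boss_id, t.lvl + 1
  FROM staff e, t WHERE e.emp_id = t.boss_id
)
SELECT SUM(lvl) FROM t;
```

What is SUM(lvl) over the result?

6

Base: emp_id=6 (Mona), boss_id=3, lvl 0.
Iteration 1: join on emp_id=3 -> Quinn (id 3, boss_id=2, lvl 1).
Iteration 2: join on emp_id=2 -> Karl (id 2, boss_id=1, lvl 2).
Iteration 3: join on emp_id=1 -> Omar (id 1, boss_id=NULL, lvl 3).
Iteration 4: boss_id is NULL; no match; recursion stops.
SUM(lvl) = 0 + 1 + 2 + 3 = 6.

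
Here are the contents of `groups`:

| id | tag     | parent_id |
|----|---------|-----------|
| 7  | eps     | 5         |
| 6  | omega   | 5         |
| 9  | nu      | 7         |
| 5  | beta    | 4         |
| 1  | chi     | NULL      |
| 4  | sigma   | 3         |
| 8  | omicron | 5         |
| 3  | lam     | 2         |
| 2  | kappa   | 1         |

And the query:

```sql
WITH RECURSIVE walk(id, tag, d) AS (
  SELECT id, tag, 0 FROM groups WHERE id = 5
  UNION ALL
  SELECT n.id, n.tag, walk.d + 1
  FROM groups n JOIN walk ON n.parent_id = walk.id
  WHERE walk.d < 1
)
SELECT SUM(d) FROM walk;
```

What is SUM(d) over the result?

3

Base: id=5 (beta) at d 0.
Iteration 1: rows with parent_id in {5} -> omega (id 6, d 1), eps (id 7, d 1), omicron (id 8, d 1).
Iteration 2: d < 1 fails for all current rows; recursion stops.
SUM(d) = 0 + 1 + 1 + 1 = 3.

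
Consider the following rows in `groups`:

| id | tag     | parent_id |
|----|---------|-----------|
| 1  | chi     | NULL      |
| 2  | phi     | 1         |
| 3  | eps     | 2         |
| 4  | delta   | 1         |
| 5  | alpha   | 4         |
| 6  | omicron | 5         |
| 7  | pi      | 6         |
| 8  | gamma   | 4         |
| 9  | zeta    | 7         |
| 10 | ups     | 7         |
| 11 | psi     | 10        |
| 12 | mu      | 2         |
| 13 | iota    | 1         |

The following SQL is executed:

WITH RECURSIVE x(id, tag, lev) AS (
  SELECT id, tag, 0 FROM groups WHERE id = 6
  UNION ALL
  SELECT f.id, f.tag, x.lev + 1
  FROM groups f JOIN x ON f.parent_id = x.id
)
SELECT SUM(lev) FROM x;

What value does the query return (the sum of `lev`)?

Base: id=6 (omicron) at lev 0.
Iteration 1: rows with parent_id in {6} -> pi (id 7, lev 1).
Iteration 2: rows with parent_id in {7} -> zeta (id 9, lev 2), ups (id 10, lev 2).
Iteration 3: rows with parent_id in {9,10} -> psi (id 11, lev 3).
Iteration 4: no rows with parent_id in {11}; recursion stops.
SUM(lev) = 0 + 1 + 2 + 2 + 3 = 8.

8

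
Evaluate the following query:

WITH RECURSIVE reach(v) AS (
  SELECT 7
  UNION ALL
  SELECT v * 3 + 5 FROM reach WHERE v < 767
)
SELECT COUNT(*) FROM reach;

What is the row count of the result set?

5

Base: v=7.
Iteration 1: 7 < 767 holds -> v = 7 * 3 + 5 = 26.
Iteration 2: 26 < 767 holds -> v = 26 * 3 + 5 = 83.
Iteration 3: 83 < 767 holds -> v = 83 * 3 + 5 = 254.
Iteration 4: 254 < 767 holds -> v = 254 * 3 + 5 = 767.
Iteration 5: 767 < 767 fails; recursion stops.
Total rows emitted: 5.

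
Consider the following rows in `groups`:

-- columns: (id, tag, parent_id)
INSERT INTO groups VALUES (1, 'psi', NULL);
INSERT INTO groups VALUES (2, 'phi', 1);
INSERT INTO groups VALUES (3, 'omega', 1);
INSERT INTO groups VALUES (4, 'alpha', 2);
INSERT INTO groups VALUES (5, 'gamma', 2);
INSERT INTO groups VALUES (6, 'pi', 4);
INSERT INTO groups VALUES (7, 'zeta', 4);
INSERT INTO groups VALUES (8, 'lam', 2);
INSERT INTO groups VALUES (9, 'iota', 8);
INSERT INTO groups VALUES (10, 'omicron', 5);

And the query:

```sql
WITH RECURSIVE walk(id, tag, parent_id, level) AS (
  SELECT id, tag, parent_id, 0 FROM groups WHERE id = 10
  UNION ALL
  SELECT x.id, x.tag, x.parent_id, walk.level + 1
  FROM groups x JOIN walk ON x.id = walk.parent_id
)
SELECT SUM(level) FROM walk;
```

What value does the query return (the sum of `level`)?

Base: id=10 (omicron), parent_id=5, level 0.
Iteration 1: join on id=5 -> gamma (id 5, parent_id=2, level 1).
Iteration 2: join on id=2 -> phi (id 2, parent_id=1, level 2).
Iteration 3: join on id=1 -> psi (id 1, parent_id=NULL, level 3).
Iteration 4: parent_id is NULL; no match; recursion stops.
SUM(level) = 0 + 1 + 2 + 3 = 6.

6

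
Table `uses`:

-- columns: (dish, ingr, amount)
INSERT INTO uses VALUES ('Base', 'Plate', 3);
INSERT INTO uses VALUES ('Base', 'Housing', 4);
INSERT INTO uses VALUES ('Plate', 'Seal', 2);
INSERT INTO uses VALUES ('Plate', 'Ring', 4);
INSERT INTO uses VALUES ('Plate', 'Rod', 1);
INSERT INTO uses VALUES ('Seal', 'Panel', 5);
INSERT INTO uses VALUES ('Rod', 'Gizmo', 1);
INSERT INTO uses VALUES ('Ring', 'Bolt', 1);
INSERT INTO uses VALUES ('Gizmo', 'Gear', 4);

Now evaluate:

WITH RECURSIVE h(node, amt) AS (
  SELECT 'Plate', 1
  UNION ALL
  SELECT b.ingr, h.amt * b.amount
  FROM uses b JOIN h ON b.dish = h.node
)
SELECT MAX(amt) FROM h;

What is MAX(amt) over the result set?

10

Base: (Plate, amt=1).
Iteration 1: components of {Plate} -> Ring = 1*4 = 4, Rod = 1*1 = 1, Seal = 1*2 = 2.
Iteration 2: components of {Ring,Rod,Seal} -> Bolt = 4*1 = 4, Gizmo = 1*1 = 1, Panel = 2*5 = 10.
Iteration 3: components of {Bolt,Gizmo,Panel} -> Gear = 1*4 = 4.
Iteration 4: no further components; recursion stops.
amt values: 1, 2, 4, 1, 10, 4, 1, 4; the maximum is 10.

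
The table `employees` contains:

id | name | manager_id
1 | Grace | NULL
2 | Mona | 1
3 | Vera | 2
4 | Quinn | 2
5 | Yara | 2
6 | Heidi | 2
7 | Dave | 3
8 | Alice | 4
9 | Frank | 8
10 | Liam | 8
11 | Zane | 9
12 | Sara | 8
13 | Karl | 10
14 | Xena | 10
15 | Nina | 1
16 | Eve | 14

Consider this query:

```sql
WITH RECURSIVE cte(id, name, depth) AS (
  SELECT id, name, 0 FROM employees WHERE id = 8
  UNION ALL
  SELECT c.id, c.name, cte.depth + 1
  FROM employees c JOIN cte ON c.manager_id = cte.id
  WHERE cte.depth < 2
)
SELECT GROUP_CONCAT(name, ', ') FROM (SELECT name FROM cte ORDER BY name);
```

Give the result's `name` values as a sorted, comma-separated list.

Alice, Frank, Karl, Liam, Sara, Xena, Zane

Base: id=8 (Alice) at depth 0.
Iteration 1: rows with manager_id in {8} -> Frank (id 9, depth 1), Liam (id 10, depth 1), Sara (id 12, depth 1).
Iteration 2: rows with manager_id in {9,10,12} -> Zane (id 11, depth 2), Karl (id 13, depth 2), Xena (id 14, depth 2).
Iteration 3: depth < 2 fails for all current rows; recursion stops.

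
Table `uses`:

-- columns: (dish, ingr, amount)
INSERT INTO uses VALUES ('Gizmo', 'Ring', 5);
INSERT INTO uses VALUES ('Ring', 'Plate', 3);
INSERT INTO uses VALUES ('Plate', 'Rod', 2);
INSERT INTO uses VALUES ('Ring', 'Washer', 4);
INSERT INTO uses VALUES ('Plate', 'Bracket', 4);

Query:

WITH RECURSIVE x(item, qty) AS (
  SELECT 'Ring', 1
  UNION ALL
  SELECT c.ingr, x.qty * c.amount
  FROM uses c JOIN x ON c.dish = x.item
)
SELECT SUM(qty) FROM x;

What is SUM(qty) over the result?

26

Base: (Ring, qty=1).
Iteration 1: components of {Ring} -> Plate = 1*3 = 3, Washer = 1*4 = 4.
Iteration 2: components of {Plate,Washer} -> Bracket = 3*4 = 12, Rod = 3*2 = 6.
Iteration 3: no further components; recursion stops.
SUM(qty) = 1 + 3 + 4 + 6 + 12 = 26.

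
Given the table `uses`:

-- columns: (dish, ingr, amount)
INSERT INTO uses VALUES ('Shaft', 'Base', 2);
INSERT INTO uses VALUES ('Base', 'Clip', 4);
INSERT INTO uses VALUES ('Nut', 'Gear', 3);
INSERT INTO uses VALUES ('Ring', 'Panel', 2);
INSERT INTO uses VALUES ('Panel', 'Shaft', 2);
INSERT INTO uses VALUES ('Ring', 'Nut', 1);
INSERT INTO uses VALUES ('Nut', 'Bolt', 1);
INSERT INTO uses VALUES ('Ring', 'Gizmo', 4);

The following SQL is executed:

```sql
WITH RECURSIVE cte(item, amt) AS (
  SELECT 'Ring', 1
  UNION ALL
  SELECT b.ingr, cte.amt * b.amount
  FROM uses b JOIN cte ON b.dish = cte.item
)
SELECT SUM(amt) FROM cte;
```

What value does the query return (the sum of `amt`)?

Base: (Ring, amt=1).
Iteration 1: components of {Ring} -> Gizmo = 1*4 = 4, Nut = 1*1 = 1, Panel = 1*2 = 2.
Iteration 2: components of {Gizmo,Nut,Panel} -> Bolt = 1*1 = 1, Gear = 1*3 = 3, Shaft = 2*2 = 4.
Iteration 3: components of {Bolt,Gear,Shaft} -> Base = 4*2 = 8.
Iteration 4: components of {Base} -> Clip = 8*4 = 32.
Iteration 5: no further components; recursion stops.
SUM(amt) = 1 + 2 + 1 + 4 + 4 + 3 + 1 + 8 + 32 = 56.

56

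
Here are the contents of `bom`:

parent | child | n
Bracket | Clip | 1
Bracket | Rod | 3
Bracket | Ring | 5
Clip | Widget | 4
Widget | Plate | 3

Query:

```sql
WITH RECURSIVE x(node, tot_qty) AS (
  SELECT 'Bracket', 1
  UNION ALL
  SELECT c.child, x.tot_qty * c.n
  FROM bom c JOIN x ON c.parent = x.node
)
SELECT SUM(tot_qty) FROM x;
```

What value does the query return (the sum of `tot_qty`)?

26

Base: (Bracket, tot_qty=1).
Iteration 1: components of {Bracket} -> Clip = 1*1 = 1, Ring = 1*5 = 5, Rod = 1*3 = 3.
Iteration 2: components of {Clip,Ring,Rod} -> Widget = 1*4 = 4.
Iteration 3: components of {Widget} -> Plate = 4*3 = 12.
Iteration 4: no further components; recursion stops.
SUM(tot_qty) = 1 + 1 + 3 + 5 + 4 + 12 = 26.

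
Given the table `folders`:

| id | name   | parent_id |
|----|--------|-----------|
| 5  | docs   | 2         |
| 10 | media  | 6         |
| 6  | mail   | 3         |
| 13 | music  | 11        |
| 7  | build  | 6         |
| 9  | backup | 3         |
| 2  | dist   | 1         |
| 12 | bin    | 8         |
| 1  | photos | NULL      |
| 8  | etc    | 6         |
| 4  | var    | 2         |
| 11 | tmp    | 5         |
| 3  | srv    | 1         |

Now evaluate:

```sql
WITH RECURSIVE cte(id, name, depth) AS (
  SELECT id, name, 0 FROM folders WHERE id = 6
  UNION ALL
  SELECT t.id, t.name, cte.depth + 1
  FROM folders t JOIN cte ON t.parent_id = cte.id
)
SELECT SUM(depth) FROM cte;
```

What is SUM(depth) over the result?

Base: id=6 (mail) at depth 0.
Iteration 1: rows with parent_id in {6} -> build (id 7, depth 1), etc (id 8, depth 1), media (id 10, depth 1).
Iteration 2: rows with parent_id in {7,8,10} -> bin (id 12, depth 2).
Iteration 3: no rows with parent_id in {12}; recursion stops.
SUM(depth) = 0 + 1 + 1 + 1 + 2 = 5.

5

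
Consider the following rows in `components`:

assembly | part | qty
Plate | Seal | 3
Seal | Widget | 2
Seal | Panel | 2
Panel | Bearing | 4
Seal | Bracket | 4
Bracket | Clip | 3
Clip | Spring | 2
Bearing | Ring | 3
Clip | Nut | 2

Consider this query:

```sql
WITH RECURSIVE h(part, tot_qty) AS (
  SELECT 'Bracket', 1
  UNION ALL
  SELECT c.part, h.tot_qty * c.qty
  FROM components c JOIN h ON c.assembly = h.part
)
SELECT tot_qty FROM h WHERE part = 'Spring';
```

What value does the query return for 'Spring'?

6

Base: (Bracket, tot_qty=1).
Iteration 1: components of {Bracket} -> Clip = 1*3 = 3.
Iteration 2: components of {Clip} -> Nut = 3*2 = 6, Spring = 3*2 = 6.
Iteration 3: no further components; recursion stops.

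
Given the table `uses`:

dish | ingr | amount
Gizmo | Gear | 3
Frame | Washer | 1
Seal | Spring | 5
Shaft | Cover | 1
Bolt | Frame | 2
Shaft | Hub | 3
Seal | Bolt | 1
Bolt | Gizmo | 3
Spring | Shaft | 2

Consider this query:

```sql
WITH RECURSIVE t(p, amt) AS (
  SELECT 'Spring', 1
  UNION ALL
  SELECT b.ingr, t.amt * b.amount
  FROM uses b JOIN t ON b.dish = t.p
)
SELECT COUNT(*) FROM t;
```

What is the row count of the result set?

4

Base: (Spring, amt=1).
Iteration 1: components of {Spring} -> Shaft = 1*2 = 2.
Iteration 2: components of {Shaft} -> Cover = 2*1 = 2, Hub = 2*3 = 6.
Iteration 3: no further components; recursion stops.
Total rows emitted: 4.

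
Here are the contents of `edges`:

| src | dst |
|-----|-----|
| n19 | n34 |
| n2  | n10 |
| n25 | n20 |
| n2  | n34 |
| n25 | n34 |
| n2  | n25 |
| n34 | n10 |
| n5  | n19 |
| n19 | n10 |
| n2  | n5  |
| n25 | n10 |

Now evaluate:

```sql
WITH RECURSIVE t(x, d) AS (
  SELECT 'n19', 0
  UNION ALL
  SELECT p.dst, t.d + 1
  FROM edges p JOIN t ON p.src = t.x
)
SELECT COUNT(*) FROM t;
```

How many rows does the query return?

4

Base: (n19, d=0).
Iteration 1: edges from {n19} -> (n10, d=1), (n34, d=1).
Iteration 2: edges from {n10,n34} -> (n10, d=2).
Iteration 3: no outgoing edges from {n10}; recursion stops.
Total rows emitted: 4.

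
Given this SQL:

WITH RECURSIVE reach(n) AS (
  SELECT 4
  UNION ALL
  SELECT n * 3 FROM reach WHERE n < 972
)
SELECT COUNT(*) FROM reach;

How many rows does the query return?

Base: n=4.
Iteration 1: 4 < 972 holds -> n = 4 * 3 = 12.
Iteration 2: 12 < 972 holds -> n = 12 * 3 = 36.
Iteration 3: 36 < 972 holds -> n = 36 * 3 = 108.
Iteration 4: 108 < 972 holds -> n = 108 * 3 = 324.
Iteration 5: 324 < 972 holds -> n = 324 * 3 = 972.
Iteration 6: 972 < 972 fails; recursion stops.
Total rows emitted: 6.

6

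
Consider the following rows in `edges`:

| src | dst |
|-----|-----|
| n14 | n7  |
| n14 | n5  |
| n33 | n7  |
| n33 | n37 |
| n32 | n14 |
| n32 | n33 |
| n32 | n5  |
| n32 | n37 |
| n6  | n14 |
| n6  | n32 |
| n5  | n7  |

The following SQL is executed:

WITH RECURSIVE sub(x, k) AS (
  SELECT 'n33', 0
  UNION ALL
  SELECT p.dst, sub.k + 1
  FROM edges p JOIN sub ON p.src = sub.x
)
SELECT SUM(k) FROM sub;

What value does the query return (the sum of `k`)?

Base: (n33, k=0).
Iteration 1: edges from {n33} -> (n37, k=1), (n7, k=1).
Iteration 2: no outgoing edges from {n37,n7}; recursion stops.
SUM(k) = 0 + 1 + 1 = 2.

2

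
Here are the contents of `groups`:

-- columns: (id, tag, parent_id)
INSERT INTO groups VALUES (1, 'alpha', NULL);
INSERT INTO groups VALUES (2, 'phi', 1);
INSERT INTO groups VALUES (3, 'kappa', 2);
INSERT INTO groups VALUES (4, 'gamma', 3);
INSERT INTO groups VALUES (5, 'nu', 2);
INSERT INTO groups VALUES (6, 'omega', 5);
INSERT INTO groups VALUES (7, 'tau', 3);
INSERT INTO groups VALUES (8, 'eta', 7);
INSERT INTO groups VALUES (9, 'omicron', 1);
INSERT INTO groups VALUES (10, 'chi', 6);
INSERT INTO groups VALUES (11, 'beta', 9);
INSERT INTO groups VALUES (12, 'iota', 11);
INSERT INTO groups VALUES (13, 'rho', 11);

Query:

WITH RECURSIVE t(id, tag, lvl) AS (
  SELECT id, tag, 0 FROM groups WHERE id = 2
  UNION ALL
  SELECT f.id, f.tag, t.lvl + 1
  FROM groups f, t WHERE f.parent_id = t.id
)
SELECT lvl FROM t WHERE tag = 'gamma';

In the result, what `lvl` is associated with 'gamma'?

Base: id=2 (phi) at lvl 0.
Iteration 1: rows with parent_id in {2} -> kappa (id 3, lvl 1), nu (id 5, lvl 1).
Iteration 2: rows with parent_id in {3,5} -> gamma (id 4, lvl 2), omega (id 6, lvl 2), tau (id 7, lvl 2).
Iteration 3: rows with parent_id in {4,6,7} -> eta (id 8, lvl 3), chi (id 10, lvl 3).
Iteration 4: no rows with parent_id in {8,10}; recursion stops.

2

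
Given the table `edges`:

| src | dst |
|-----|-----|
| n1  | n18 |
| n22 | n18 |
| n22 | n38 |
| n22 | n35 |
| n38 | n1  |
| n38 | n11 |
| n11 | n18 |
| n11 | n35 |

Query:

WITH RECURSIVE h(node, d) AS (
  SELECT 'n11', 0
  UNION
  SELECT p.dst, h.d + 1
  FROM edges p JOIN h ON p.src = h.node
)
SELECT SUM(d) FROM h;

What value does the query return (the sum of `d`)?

2

Base: (n11, d=0).
Iteration 1: edges from {n11} -> (n18, d=1), (n35, d=1).
Iteration 2: no outgoing edges from {n18,n35}; recursion stops.
SUM(d) = 0 + 1 + 1 = 2.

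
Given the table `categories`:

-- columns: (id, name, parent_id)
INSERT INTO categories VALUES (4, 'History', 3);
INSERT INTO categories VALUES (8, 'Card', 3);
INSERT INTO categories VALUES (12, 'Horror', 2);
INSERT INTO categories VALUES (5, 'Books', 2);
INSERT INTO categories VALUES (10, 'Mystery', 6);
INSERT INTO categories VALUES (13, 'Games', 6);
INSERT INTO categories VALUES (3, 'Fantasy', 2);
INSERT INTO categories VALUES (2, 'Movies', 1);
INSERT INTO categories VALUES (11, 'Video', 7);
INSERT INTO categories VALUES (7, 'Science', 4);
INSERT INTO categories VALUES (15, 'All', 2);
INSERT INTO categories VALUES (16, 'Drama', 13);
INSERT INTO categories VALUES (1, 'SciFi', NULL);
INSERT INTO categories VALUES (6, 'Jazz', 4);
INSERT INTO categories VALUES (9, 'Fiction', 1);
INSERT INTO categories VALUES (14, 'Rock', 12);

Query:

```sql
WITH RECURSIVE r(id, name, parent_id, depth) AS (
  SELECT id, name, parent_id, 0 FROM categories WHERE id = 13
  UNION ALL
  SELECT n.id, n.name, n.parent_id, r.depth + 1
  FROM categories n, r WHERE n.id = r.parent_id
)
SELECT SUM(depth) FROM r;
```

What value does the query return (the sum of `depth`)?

15

Base: id=13 (Games), parent_id=6, depth 0.
Iteration 1: join on id=6 -> Jazz (id 6, parent_id=4, depth 1).
Iteration 2: join on id=4 -> History (id 4, parent_id=3, depth 2).
Iteration 3: join on id=3 -> Fantasy (id 3, parent_id=2, depth 3).
Iteration 4: join on id=2 -> Movies (id 2, parent_id=1, depth 4).
Iteration 5: join on id=1 -> SciFi (id 1, parent_id=NULL, depth 5).
Iteration 6: parent_id is NULL; no match; recursion stops.
SUM(depth) = 0 + 1 + 2 + 3 + 4 + 5 = 15.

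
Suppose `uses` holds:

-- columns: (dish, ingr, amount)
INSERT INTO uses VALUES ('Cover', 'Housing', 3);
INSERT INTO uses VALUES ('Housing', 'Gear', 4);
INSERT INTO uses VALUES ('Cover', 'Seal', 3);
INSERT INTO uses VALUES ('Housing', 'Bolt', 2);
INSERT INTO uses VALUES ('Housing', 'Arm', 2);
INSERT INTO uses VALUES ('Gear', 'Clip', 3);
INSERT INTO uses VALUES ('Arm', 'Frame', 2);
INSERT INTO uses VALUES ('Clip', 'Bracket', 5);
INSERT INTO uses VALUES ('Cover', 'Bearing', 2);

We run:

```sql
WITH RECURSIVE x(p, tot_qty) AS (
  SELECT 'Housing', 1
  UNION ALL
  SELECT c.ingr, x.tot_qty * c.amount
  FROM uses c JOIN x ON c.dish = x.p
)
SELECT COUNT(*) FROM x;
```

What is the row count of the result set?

7

Base: (Housing, tot_qty=1).
Iteration 1: components of {Housing} -> Arm = 1*2 = 2, Bolt = 1*2 = 2, Gear = 1*4 = 4.
Iteration 2: components of {Arm,Bolt,Gear} -> Clip = 4*3 = 12, Frame = 2*2 = 4.
Iteration 3: components of {Clip,Frame} -> Bracket = 12*5 = 60.
Iteration 4: no further components; recursion stops.
Total rows emitted: 7.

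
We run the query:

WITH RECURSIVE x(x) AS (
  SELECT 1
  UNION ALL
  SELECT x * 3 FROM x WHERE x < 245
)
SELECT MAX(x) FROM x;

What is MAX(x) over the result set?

Base: x=1.
Iteration 1: 1 < 245 holds -> x = 1 * 3 = 3.
Iteration 2: 3 < 245 holds -> x = 3 * 3 = 9.
Iteration 3: 9 < 245 holds -> x = 9 * 3 = 27.
Iteration 4: 27 < 245 holds -> x = 27 * 3 = 81.
Iteration 5: 81 < 245 holds -> x = 81 * 3 = 243.
Iteration 6: 243 < 245 holds -> x = 243 * 3 = 729.
Iteration 7: 729 < 245 fails; recursion stops.
x values: 1, 3, 9, 27, 81, 243, 729; the maximum is 729.

729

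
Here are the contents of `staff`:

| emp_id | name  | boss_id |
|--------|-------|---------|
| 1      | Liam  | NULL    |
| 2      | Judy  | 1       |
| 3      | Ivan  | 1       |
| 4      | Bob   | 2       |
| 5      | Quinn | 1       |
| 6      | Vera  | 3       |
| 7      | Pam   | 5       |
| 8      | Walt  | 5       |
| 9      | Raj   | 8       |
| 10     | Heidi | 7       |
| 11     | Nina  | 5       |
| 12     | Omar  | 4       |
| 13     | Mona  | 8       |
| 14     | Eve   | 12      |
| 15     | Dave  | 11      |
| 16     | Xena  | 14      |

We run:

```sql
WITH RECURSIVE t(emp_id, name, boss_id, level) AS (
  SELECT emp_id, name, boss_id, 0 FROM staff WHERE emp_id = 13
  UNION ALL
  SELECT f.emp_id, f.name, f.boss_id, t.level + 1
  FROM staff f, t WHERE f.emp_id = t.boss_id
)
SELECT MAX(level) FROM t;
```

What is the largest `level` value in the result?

3

Base: emp_id=13 (Mona), boss_id=8, level 0.
Iteration 1: join on emp_id=8 -> Walt (id 8, boss_id=5, level 1).
Iteration 2: join on emp_id=5 -> Quinn (id 5, boss_id=1, level 2).
Iteration 3: join on emp_id=1 -> Liam (id 1, boss_id=NULL, level 3).
Iteration 4: boss_id is NULL; no match; recursion stops.
level values: 0, 1, 2, 3; the maximum is 3.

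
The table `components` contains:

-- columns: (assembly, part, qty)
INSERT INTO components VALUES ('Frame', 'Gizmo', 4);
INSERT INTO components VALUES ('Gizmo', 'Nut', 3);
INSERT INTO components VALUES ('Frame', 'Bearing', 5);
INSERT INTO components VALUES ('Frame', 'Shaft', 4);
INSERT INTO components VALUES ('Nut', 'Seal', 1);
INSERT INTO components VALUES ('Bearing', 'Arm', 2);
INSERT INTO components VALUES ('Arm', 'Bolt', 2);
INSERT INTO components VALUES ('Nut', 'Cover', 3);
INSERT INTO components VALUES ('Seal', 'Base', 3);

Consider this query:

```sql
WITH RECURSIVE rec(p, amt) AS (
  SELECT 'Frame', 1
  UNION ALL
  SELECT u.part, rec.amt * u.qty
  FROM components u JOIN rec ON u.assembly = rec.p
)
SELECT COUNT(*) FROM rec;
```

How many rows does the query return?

Base: (Frame, amt=1).
Iteration 1: components of {Frame} -> Bearing = 1*5 = 5, Gizmo = 1*4 = 4, Shaft = 1*4 = 4.
Iteration 2: components of {Bearing,Gizmo,Shaft} -> Arm = 5*2 = 10, Nut = 4*3 = 12.
Iteration 3: components of {Arm,Nut} -> Bolt = 10*2 = 20, Cover = 12*3 = 36, Seal = 12*1 = 12.
Iteration 4: components of {Bolt,Cover,Seal} -> Base = 12*3 = 36.
Iteration 5: no further components; recursion stops.
Total rows emitted: 10.

10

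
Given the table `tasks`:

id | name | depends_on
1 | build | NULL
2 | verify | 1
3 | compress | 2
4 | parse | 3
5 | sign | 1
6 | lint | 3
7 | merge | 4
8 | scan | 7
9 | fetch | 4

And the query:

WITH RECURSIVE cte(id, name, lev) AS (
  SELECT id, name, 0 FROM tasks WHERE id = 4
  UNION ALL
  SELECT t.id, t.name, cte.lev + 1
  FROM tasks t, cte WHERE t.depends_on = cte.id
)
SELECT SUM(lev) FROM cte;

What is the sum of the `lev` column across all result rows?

Base: id=4 (parse) at lev 0.
Iteration 1: rows with depends_on in {4} -> merge (id 7, lev 1), fetch (id 9, lev 1).
Iteration 2: rows with depends_on in {7,9} -> scan (id 8, lev 2).
Iteration 3: no rows with depends_on in {8}; recursion stops.
SUM(lev) = 0 + 1 + 1 + 2 = 4.

4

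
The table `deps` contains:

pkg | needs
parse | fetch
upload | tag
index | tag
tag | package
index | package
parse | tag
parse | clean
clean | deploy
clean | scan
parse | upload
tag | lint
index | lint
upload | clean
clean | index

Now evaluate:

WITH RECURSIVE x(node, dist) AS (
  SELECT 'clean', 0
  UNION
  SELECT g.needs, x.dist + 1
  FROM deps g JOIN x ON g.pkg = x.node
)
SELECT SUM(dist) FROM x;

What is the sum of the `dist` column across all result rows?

15

Base: (clean, dist=0).
Iteration 1: edges from {clean} -> (deploy, dist=1), (index, dist=1), (scan, dist=1).
Iteration 2: edges from {deploy,index,scan} -> (lint, dist=2), (package, dist=2), (tag, dist=2).
Iteration 3: edges from {lint,package,tag} -> (lint, dist=3), (package, dist=3).
Iteration 4: no outgoing edges from {lint,package}; recursion stops.
SUM(dist) = 0 + 1 + 1 + 1 + 2 + 2 + 2 + 3 + 3 = 15.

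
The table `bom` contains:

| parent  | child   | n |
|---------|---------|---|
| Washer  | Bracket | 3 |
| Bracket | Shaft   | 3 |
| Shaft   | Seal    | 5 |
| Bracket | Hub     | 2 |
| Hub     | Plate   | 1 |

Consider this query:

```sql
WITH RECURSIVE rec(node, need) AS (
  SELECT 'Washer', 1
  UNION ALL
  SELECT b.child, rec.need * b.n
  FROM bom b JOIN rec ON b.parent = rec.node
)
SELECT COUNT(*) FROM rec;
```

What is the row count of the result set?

6

Base: (Washer, need=1).
Iteration 1: components of {Washer} -> Bracket = 1*3 = 3.
Iteration 2: components of {Bracket} -> Hub = 3*2 = 6, Shaft = 3*3 = 9.
Iteration 3: components of {Hub,Shaft} -> Plate = 6*1 = 6, Seal = 9*5 = 45.
Iteration 4: no further components; recursion stops.
Total rows emitted: 6.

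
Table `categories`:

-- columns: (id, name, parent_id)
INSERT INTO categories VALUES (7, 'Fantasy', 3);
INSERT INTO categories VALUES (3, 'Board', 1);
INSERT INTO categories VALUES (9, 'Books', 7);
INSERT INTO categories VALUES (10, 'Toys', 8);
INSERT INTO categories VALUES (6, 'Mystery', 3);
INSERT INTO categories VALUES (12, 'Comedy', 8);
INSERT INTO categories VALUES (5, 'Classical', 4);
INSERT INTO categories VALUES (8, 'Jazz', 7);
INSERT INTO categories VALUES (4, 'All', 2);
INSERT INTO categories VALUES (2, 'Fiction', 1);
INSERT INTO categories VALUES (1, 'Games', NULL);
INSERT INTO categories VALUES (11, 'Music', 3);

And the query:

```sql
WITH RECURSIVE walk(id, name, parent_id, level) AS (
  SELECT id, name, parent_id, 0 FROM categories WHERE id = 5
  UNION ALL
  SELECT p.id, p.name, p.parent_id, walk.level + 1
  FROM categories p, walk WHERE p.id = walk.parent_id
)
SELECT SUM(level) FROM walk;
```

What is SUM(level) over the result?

Base: id=5 (Classical), parent_id=4, level 0.
Iteration 1: join on id=4 -> All (id 4, parent_id=2, level 1).
Iteration 2: join on id=2 -> Fiction (id 2, parent_id=1, level 2).
Iteration 3: join on id=1 -> Games (id 1, parent_id=NULL, level 3).
Iteration 4: parent_id is NULL; no match; recursion stops.
SUM(level) = 0 + 1 + 2 + 3 = 6.

6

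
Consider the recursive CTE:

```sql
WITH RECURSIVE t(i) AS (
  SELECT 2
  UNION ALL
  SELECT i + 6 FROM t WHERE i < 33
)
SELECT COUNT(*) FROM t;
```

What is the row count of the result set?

Base: i=2.
Iteration 1: 2 < 33 holds -> i = 2 + 6 = 8.
Iteration 2: 8 < 33 holds -> i = 8 + 6 = 14.
Iteration 3: 14 < 33 holds -> i = 14 + 6 = 20.
Iteration 4: 20 < 33 holds -> i = 20 + 6 = 26.
Iteration 5: 26 < 33 holds -> i = 26 + 6 = 32.
Iteration 6: 32 < 33 holds -> i = 32 + 6 = 38.
Iteration 7: 38 < 33 fails; recursion stops.
Total rows emitted: 7.

7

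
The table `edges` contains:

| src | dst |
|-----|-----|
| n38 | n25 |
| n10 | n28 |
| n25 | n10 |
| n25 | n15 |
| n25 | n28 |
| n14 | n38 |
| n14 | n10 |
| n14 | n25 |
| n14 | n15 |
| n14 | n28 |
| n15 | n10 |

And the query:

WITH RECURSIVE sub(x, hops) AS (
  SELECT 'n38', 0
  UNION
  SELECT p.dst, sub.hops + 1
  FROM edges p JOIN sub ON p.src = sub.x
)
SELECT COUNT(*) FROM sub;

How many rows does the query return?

8

Base: (n38, hops=0).
Iteration 1: edges from {n38} -> (n25, hops=1).
Iteration 2: edges from {n25} -> (n10, hops=2), (n15, hops=2), (n28, hops=2).
Iteration 3: edges from {n10,n15,n28} -> (n10, hops=3), (n28, hops=3).
Iteration 4: edges from {n10,n28} -> (n28, hops=4).
Iteration 5: no outgoing edges from {n28}; recursion stops.
Total rows emitted: 8.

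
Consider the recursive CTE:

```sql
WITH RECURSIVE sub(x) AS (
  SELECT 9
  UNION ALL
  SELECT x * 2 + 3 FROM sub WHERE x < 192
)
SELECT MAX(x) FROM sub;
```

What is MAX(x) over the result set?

381

Base: x=9.
Iteration 1: 9 < 192 holds -> x = 9 * 2 + 3 = 21.
Iteration 2: 21 < 192 holds -> x = 21 * 2 + 3 = 45.
Iteration 3: 45 < 192 holds -> x = 45 * 2 + 3 = 93.
Iteration 4: 93 < 192 holds -> x = 93 * 2 + 3 = 189.
Iteration 5: 189 < 192 holds -> x = 189 * 2 + 3 = 381.
Iteration 6: 381 < 192 fails; recursion stops.
x values: 9, 21, 45, 93, 189, 381; the maximum is 381.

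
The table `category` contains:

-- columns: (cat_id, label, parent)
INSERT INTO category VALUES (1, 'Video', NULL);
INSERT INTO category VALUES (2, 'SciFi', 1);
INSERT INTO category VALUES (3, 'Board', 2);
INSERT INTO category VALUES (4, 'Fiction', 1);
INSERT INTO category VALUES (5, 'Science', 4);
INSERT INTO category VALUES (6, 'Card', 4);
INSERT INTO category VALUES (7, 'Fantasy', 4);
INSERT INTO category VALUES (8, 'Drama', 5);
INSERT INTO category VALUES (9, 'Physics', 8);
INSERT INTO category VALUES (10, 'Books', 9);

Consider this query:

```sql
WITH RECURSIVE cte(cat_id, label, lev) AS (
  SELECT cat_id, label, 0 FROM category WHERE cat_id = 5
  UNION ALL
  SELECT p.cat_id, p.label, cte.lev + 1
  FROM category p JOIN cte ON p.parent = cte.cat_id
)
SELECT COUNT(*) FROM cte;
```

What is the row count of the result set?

Base: cat_id=5 (Science) at lev 0.
Iteration 1: rows with parent in {5} -> Drama (id 8, lev 1).
Iteration 2: rows with parent in {8} -> Physics (id 9, lev 2).
Iteration 3: rows with parent in {9} -> Books (id 10, lev 3).
Iteration 4: no rows with parent in {10}; recursion stops.
Total rows emitted: 4.

4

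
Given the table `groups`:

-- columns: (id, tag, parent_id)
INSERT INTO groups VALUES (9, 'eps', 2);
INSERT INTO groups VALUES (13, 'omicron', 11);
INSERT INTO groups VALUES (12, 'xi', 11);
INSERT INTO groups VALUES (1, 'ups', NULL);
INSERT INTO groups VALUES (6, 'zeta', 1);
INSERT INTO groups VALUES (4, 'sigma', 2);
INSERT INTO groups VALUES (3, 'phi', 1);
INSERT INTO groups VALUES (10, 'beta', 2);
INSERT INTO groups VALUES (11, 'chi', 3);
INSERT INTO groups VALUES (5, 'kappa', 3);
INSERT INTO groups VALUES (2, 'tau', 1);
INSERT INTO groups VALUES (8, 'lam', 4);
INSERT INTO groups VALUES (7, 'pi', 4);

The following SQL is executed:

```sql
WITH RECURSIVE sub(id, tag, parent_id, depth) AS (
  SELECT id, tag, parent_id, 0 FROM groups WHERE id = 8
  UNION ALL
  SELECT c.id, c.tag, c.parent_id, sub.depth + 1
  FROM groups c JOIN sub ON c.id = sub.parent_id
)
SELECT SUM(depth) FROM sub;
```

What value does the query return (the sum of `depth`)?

6

Base: id=8 (lam), parent_id=4, depth 0.
Iteration 1: join on id=4 -> sigma (id 4, parent_id=2, depth 1).
Iteration 2: join on id=2 -> tau (id 2, parent_id=1, depth 2).
Iteration 3: join on id=1 -> ups (id 1, parent_id=NULL, depth 3).
Iteration 4: parent_id is NULL; no match; recursion stops.
SUM(depth) = 0 + 1 + 2 + 3 = 6.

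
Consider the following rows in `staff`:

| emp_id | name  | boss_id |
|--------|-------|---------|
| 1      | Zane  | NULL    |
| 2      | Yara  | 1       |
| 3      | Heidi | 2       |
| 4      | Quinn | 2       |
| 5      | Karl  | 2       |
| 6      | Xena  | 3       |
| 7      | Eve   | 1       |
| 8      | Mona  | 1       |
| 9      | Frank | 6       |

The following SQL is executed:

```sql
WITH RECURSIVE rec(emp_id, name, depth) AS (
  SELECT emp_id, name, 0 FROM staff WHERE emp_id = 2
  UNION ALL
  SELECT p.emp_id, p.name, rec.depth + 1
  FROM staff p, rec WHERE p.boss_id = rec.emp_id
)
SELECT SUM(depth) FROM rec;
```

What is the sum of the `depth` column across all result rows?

Base: emp_id=2 (Yara) at depth 0.
Iteration 1: rows with boss_id in {2} -> Heidi (id 3, depth 1), Quinn (id 4, depth 1), Karl (id 5, depth 1).
Iteration 2: rows with boss_id in {3,4,5} -> Xena (id 6, depth 2).
Iteration 3: rows with boss_id in {6} -> Frank (id 9, depth 3).
Iteration 4: no rows with boss_id in {9}; recursion stops.
SUM(depth) = 0 + 1 + 1 + 1 + 2 + 3 = 8.

8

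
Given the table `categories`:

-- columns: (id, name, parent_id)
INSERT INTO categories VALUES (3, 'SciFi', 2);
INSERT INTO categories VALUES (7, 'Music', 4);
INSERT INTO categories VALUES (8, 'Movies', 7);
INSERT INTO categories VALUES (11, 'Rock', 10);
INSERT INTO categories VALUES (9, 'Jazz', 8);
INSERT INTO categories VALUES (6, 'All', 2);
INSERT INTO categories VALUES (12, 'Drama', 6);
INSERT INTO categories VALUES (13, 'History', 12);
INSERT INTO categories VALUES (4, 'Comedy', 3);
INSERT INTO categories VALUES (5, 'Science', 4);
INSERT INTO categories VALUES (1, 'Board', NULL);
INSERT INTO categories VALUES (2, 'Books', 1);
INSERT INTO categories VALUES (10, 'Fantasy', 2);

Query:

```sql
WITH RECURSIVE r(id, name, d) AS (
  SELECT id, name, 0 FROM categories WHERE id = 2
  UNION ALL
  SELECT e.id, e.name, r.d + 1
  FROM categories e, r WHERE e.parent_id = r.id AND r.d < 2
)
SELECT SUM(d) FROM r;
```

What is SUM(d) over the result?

9

Base: id=2 (Books) at d 0.
Iteration 1: rows with parent_id in {2} -> SciFi (id 3, d 1), All (id 6, d 1), Fantasy (id 10, d 1).
Iteration 2: rows with parent_id in {3,6,10} -> Comedy (id 4, d 2), Rock (id 11, d 2), Drama (id 12, d 2).
Iteration 3: d < 2 fails for all current rows; recursion stops.
SUM(d) = 0 + 1 + 1 + 1 + 2 + 2 + 2 = 9.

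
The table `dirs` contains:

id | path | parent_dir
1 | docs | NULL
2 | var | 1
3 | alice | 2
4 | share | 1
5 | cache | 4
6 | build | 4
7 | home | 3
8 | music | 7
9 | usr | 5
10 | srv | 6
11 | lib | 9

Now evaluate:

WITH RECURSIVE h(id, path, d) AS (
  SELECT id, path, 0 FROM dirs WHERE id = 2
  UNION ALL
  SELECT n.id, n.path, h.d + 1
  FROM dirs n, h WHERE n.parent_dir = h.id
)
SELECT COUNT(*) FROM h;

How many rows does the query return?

4

Base: id=2 (var) at d 0.
Iteration 1: rows with parent_dir in {2} -> alice (id 3, d 1).
Iteration 2: rows with parent_dir in {3} -> home (id 7, d 2).
Iteration 3: rows with parent_dir in {7} -> music (id 8, d 3).
Iteration 4: no rows with parent_dir in {8}; recursion stops.
Total rows emitted: 4.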